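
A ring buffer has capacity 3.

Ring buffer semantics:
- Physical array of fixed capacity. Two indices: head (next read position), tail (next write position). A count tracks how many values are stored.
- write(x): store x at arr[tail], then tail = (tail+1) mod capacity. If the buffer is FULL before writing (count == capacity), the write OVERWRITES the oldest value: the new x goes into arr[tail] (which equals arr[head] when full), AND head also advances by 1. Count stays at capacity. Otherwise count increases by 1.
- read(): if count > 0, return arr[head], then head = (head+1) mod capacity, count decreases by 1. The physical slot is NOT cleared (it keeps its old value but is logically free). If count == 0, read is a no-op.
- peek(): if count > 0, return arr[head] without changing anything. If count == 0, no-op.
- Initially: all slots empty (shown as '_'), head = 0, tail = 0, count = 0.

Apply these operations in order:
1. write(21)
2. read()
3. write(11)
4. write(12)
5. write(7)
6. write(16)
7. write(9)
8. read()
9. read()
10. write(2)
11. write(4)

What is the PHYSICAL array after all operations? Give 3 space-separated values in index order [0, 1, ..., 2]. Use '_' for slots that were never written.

After op 1 (write(21)): arr=[21 _ _] head=0 tail=1 count=1
After op 2 (read()): arr=[21 _ _] head=1 tail=1 count=0
After op 3 (write(11)): arr=[21 11 _] head=1 tail=2 count=1
After op 4 (write(12)): arr=[21 11 12] head=1 tail=0 count=2
After op 5 (write(7)): arr=[7 11 12] head=1 tail=1 count=3
After op 6 (write(16)): arr=[7 16 12] head=2 tail=2 count=3
After op 7 (write(9)): arr=[7 16 9] head=0 tail=0 count=3
After op 8 (read()): arr=[7 16 9] head=1 tail=0 count=2
After op 9 (read()): arr=[7 16 9] head=2 tail=0 count=1
After op 10 (write(2)): arr=[2 16 9] head=2 tail=1 count=2
After op 11 (write(4)): arr=[2 4 9] head=2 tail=2 count=3

Answer: 2 4 9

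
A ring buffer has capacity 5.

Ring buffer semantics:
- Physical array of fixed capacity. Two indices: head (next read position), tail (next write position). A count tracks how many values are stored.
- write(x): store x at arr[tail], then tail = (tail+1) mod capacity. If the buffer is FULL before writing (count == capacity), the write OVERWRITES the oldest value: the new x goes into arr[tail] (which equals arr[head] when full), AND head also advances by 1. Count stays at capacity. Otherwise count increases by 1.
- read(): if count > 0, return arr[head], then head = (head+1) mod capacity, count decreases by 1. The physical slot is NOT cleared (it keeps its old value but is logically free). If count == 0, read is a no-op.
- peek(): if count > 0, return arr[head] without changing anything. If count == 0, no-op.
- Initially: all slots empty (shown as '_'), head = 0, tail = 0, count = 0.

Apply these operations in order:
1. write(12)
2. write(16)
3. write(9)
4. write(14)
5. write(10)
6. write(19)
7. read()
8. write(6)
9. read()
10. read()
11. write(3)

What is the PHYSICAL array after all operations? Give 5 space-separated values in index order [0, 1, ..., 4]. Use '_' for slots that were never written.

Answer: 19 6 3 14 10

Derivation:
After op 1 (write(12)): arr=[12 _ _ _ _] head=0 tail=1 count=1
After op 2 (write(16)): arr=[12 16 _ _ _] head=0 tail=2 count=2
After op 3 (write(9)): arr=[12 16 9 _ _] head=0 tail=3 count=3
After op 4 (write(14)): arr=[12 16 9 14 _] head=0 tail=4 count=4
After op 5 (write(10)): arr=[12 16 9 14 10] head=0 tail=0 count=5
After op 6 (write(19)): arr=[19 16 9 14 10] head=1 tail=1 count=5
After op 7 (read()): arr=[19 16 9 14 10] head=2 tail=1 count=4
After op 8 (write(6)): arr=[19 6 9 14 10] head=2 tail=2 count=5
After op 9 (read()): arr=[19 6 9 14 10] head=3 tail=2 count=4
After op 10 (read()): arr=[19 6 9 14 10] head=4 tail=2 count=3
After op 11 (write(3)): arr=[19 6 3 14 10] head=4 tail=3 count=4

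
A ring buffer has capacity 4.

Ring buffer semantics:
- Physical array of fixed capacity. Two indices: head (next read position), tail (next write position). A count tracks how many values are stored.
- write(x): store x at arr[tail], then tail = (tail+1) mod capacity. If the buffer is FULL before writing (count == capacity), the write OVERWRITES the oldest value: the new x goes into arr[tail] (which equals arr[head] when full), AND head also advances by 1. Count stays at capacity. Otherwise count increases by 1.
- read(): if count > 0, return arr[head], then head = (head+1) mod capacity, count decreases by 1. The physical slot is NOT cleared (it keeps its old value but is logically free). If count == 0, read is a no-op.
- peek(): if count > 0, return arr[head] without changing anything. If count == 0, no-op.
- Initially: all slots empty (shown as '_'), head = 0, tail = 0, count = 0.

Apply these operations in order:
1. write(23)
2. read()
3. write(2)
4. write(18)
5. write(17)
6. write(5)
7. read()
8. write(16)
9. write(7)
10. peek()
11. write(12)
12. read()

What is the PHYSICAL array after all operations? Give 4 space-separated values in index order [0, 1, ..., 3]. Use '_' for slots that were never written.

Answer: 5 16 7 12

Derivation:
After op 1 (write(23)): arr=[23 _ _ _] head=0 tail=1 count=1
After op 2 (read()): arr=[23 _ _ _] head=1 tail=1 count=0
After op 3 (write(2)): arr=[23 2 _ _] head=1 tail=2 count=1
After op 4 (write(18)): arr=[23 2 18 _] head=1 tail=3 count=2
After op 5 (write(17)): arr=[23 2 18 17] head=1 tail=0 count=3
After op 6 (write(5)): arr=[5 2 18 17] head=1 tail=1 count=4
After op 7 (read()): arr=[5 2 18 17] head=2 tail=1 count=3
After op 8 (write(16)): arr=[5 16 18 17] head=2 tail=2 count=4
After op 9 (write(7)): arr=[5 16 7 17] head=3 tail=3 count=4
After op 10 (peek()): arr=[5 16 7 17] head=3 tail=3 count=4
After op 11 (write(12)): arr=[5 16 7 12] head=0 tail=0 count=4
After op 12 (read()): arr=[5 16 7 12] head=1 tail=0 count=3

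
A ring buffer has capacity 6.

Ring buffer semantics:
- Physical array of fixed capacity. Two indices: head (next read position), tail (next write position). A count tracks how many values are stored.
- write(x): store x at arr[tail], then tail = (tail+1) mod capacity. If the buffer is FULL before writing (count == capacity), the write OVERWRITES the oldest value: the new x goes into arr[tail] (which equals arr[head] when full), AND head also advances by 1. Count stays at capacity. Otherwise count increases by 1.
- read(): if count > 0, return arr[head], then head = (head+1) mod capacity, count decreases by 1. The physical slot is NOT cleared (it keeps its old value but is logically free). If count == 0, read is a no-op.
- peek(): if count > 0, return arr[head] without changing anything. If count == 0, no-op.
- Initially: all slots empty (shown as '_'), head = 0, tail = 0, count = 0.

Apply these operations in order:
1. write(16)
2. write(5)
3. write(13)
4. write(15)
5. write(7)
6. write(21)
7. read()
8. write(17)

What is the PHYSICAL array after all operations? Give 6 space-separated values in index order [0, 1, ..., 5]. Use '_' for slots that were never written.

Answer: 17 5 13 15 7 21

Derivation:
After op 1 (write(16)): arr=[16 _ _ _ _ _] head=0 tail=1 count=1
After op 2 (write(5)): arr=[16 5 _ _ _ _] head=0 tail=2 count=2
After op 3 (write(13)): arr=[16 5 13 _ _ _] head=0 tail=3 count=3
After op 4 (write(15)): arr=[16 5 13 15 _ _] head=0 tail=4 count=4
After op 5 (write(7)): arr=[16 5 13 15 7 _] head=0 tail=5 count=5
After op 6 (write(21)): arr=[16 5 13 15 7 21] head=0 tail=0 count=6
After op 7 (read()): arr=[16 5 13 15 7 21] head=1 tail=0 count=5
After op 8 (write(17)): arr=[17 5 13 15 7 21] head=1 tail=1 count=6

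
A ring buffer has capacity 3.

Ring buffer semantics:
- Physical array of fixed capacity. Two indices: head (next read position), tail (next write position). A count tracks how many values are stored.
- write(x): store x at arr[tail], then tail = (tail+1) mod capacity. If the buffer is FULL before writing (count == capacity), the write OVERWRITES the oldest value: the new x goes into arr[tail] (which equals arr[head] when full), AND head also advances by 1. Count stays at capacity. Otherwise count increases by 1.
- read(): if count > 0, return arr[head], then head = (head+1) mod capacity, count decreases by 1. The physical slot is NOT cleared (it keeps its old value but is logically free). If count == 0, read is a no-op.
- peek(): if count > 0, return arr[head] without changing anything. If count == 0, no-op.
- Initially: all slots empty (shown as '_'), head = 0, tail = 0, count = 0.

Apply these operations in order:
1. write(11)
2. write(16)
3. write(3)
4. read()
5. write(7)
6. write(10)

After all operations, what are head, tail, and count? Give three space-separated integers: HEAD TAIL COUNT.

After op 1 (write(11)): arr=[11 _ _] head=0 tail=1 count=1
After op 2 (write(16)): arr=[11 16 _] head=0 tail=2 count=2
After op 3 (write(3)): arr=[11 16 3] head=0 tail=0 count=3
After op 4 (read()): arr=[11 16 3] head=1 tail=0 count=2
After op 5 (write(7)): arr=[7 16 3] head=1 tail=1 count=3
After op 6 (write(10)): arr=[7 10 3] head=2 tail=2 count=3

Answer: 2 2 3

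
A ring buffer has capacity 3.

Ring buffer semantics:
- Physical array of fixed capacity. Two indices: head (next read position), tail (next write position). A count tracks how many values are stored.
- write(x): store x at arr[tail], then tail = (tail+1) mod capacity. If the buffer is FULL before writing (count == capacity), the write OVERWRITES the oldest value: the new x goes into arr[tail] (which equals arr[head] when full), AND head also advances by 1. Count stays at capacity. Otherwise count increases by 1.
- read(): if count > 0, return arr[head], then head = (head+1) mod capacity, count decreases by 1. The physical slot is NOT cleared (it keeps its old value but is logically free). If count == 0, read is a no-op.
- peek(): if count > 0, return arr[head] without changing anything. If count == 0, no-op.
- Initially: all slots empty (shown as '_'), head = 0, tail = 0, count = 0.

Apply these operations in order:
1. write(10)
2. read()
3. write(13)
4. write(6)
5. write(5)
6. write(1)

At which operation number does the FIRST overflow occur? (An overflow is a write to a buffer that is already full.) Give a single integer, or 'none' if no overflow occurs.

After op 1 (write(10)): arr=[10 _ _] head=0 tail=1 count=1
After op 2 (read()): arr=[10 _ _] head=1 tail=1 count=0
After op 3 (write(13)): arr=[10 13 _] head=1 tail=2 count=1
After op 4 (write(6)): arr=[10 13 6] head=1 tail=0 count=2
After op 5 (write(5)): arr=[5 13 6] head=1 tail=1 count=3
After op 6 (write(1)): arr=[5 1 6] head=2 tail=2 count=3

Answer: 6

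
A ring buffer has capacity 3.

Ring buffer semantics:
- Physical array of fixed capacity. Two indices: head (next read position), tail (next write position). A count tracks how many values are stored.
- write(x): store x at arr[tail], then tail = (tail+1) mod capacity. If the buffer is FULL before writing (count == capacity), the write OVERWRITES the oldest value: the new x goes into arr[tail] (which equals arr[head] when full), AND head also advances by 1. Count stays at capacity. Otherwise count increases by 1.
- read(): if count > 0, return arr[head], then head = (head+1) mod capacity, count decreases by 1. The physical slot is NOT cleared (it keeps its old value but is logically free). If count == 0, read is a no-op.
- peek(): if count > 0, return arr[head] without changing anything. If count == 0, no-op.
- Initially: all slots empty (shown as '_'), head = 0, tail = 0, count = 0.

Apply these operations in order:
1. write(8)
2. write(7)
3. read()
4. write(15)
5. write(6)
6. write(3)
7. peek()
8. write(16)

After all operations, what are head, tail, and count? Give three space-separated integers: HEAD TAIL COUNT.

After op 1 (write(8)): arr=[8 _ _] head=0 tail=1 count=1
After op 2 (write(7)): arr=[8 7 _] head=0 tail=2 count=2
After op 3 (read()): arr=[8 7 _] head=1 tail=2 count=1
After op 4 (write(15)): arr=[8 7 15] head=1 tail=0 count=2
After op 5 (write(6)): arr=[6 7 15] head=1 tail=1 count=3
After op 6 (write(3)): arr=[6 3 15] head=2 tail=2 count=3
After op 7 (peek()): arr=[6 3 15] head=2 tail=2 count=3
After op 8 (write(16)): arr=[6 3 16] head=0 tail=0 count=3

Answer: 0 0 3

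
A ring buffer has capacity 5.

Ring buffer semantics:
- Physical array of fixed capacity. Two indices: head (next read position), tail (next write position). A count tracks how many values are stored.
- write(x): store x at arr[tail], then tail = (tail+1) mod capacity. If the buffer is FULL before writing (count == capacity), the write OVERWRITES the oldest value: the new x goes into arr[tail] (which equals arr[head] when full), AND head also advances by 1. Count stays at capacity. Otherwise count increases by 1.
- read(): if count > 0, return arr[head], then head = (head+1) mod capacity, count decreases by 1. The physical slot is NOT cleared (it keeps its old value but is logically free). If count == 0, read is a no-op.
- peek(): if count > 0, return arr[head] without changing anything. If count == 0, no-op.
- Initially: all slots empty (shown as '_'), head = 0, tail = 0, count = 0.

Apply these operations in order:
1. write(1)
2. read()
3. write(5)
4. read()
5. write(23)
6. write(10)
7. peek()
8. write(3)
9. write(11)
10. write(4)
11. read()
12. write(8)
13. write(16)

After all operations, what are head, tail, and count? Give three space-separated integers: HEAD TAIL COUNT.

Answer: 4 4 5

Derivation:
After op 1 (write(1)): arr=[1 _ _ _ _] head=0 tail=1 count=1
After op 2 (read()): arr=[1 _ _ _ _] head=1 tail=1 count=0
After op 3 (write(5)): arr=[1 5 _ _ _] head=1 tail=2 count=1
After op 4 (read()): arr=[1 5 _ _ _] head=2 tail=2 count=0
After op 5 (write(23)): arr=[1 5 23 _ _] head=2 tail=3 count=1
After op 6 (write(10)): arr=[1 5 23 10 _] head=2 tail=4 count=2
After op 7 (peek()): arr=[1 5 23 10 _] head=2 tail=4 count=2
After op 8 (write(3)): arr=[1 5 23 10 3] head=2 tail=0 count=3
After op 9 (write(11)): arr=[11 5 23 10 3] head=2 tail=1 count=4
After op 10 (write(4)): arr=[11 4 23 10 3] head=2 tail=2 count=5
After op 11 (read()): arr=[11 4 23 10 3] head=3 tail=2 count=4
After op 12 (write(8)): arr=[11 4 8 10 3] head=3 tail=3 count=5
After op 13 (write(16)): arr=[11 4 8 16 3] head=4 tail=4 count=5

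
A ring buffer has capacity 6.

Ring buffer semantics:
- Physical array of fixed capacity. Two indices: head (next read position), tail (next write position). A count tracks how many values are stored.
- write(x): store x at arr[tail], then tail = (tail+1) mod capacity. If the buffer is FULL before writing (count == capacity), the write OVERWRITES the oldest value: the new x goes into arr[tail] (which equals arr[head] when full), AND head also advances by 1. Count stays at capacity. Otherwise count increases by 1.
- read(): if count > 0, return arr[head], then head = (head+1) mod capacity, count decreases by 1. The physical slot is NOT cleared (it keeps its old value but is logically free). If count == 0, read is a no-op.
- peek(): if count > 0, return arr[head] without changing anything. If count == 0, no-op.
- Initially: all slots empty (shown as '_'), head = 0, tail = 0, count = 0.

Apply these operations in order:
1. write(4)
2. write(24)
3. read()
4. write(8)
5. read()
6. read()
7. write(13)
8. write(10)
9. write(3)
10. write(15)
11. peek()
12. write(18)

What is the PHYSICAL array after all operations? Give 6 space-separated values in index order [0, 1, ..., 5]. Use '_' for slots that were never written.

Answer: 15 18 8 13 10 3

Derivation:
After op 1 (write(4)): arr=[4 _ _ _ _ _] head=0 tail=1 count=1
After op 2 (write(24)): arr=[4 24 _ _ _ _] head=0 tail=2 count=2
After op 3 (read()): arr=[4 24 _ _ _ _] head=1 tail=2 count=1
After op 4 (write(8)): arr=[4 24 8 _ _ _] head=1 tail=3 count=2
After op 5 (read()): arr=[4 24 8 _ _ _] head=2 tail=3 count=1
After op 6 (read()): arr=[4 24 8 _ _ _] head=3 tail=3 count=0
After op 7 (write(13)): arr=[4 24 8 13 _ _] head=3 tail=4 count=1
After op 8 (write(10)): arr=[4 24 8 13 10 _] head=3 tail=5 count=2
After op 9 (write(3)): arr=[4 24 8 13 10 3] head=3 tail=0 count=3
After op 10 (write(15)): arr=[15 24 8 13 10 3] head=3 tail=1 count=4
After op 11 (peek()): arr=[15 24 8 13 10 3] head=3 tail=1 count=4
After op 12 (write(18)): arr=[15 18 8 13 10 3] head=3 tail=2 count=5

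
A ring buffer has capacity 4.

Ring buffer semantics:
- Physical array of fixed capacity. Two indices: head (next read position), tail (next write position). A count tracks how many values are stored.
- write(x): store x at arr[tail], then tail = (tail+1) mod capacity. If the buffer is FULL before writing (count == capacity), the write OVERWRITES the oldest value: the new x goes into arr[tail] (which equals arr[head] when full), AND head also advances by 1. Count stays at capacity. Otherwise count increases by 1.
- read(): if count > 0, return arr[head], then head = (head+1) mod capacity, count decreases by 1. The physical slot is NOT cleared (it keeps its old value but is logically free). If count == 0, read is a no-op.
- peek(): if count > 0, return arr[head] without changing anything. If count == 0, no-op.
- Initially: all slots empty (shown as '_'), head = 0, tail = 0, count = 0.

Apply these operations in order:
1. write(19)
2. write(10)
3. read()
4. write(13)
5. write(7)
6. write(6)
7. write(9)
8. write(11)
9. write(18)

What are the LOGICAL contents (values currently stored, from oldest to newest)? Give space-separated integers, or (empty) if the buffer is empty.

After op 1 (write(19)): arr=[19 _ _ _] head=0 tail=1 count=1
After op 2 (write(10)): arr=[19 10 _ _] head=0 tail=2 count=2
After op 3 (read()): arr=[19 10 _ _] head=1 tail=2 count=1
After op 4 (write(13)): arr=[19 10 13 _] head=1 tail=3 count=2
After op 5 (write(7)): arr=[19 10 13 7] head=1 tail=0 count=3
After op 6 (write(6)): arr=[6 10 13 7] head=1 tail=1 count=4
After op 7 (write(9)): arr=[6 9 13 7] head=2 tail=2 count=4
After op 8 (write(11)): arr=[6 9 11 7] head=3 tail=3 count=4
After op 9 (write(18)): arr=[6 9 11 18] head=0 tail=0 count=4

Answer: 6 9 11 18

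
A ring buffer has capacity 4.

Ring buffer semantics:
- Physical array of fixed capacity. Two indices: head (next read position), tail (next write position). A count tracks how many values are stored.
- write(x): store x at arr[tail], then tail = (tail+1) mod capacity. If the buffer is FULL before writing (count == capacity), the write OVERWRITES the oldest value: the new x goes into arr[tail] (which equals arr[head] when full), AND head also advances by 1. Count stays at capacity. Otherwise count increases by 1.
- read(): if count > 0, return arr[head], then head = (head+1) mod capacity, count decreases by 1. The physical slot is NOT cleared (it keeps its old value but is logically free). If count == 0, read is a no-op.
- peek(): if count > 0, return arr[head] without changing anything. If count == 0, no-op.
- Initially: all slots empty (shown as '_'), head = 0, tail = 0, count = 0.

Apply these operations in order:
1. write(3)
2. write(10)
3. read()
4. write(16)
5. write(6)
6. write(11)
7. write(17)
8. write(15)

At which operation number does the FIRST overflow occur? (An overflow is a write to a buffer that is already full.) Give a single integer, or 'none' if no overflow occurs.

After op 1 (write(3)): arr=[3 _ _ _] head=0 tail=1 count=1
After op 2 (write(10)): arr=[3 10 _ _] head=0 tail=2 count=2
After op 3 (read()): arr=[3 10 _ _] head=1 tail=2 count=1
After op 4 (write(16)): arr=[3 10 16 _] head=1 tail=3 count=2
After op 5 (write(6)): arr=[3 10 16 6] head=1 tail=0 count=3
After op 6 (write(11)): arr=[11 10 16 6] head=1 tail=1 count=4
After op 7 (write(17)): arr=[11 17 16 6] head=2 tail=2 count=4
After op 8 (write(15)): arr=[11 17 15 6] head=3 tail=3 count=4

Answer: 7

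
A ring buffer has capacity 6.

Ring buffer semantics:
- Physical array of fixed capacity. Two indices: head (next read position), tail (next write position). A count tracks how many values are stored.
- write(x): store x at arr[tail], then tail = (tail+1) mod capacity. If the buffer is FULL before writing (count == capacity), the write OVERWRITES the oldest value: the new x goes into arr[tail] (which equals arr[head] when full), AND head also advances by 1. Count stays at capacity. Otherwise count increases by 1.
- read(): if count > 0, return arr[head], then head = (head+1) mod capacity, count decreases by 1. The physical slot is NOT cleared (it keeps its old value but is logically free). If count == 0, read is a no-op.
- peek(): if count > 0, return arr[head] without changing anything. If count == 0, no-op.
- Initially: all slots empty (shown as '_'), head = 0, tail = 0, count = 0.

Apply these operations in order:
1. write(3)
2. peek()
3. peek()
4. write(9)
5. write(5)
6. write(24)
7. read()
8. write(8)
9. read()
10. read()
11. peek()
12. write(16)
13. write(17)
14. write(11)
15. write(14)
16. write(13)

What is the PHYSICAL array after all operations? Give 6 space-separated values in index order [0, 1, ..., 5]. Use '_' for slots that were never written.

After op 1 (write(3)): arr=[3 _ _ _ _ _] head=0 tail=1 count=1
After op 2 (peek()): arr=[3 _ _ _ _ _] head=0 tail=1 count=1
After op 3 (peek()): arr=[3 _ _ _ _ _] head=0 tail=1 count=1
After op 4 (write(9)): arr=[3 9 _ _ _ _] head=0 tail=2 count=2
After op 5 (write(5)): arr=[3 9 5 _ _ _] head=0 tail=3 count=3
After op 6 (write(24)): arr=[3 9 5 24 _ _] head=0 tail=4 count=4
After op 7 (read()): arr=[3 9 5 24 _ _] head=1 tail=4 count=3
After op 8 (write(8)): arr=[3 9 5 24 8 _] head=1 tail=5 count=4
After op 9 (read()): arr=[3 9 5 24 8 _] head=2 tail=5 count=3
After op 10 (read()): arr=[3 9 5 24 8 _] head=3 tail=5 count=2
After op 11 (peek()): arr=[3 9 5 24 8 _] head=3 tail=5 count=2
After op 12 (write(16)): arr=[3 9 5 24 8 16] head=3 tail=0 count=3
After op 13 (write(17)): arr=[17 9 5 24 8 16] head=3 tail=1 count=4
After op 14 (write(11)): arr=[17 11 5 24 8 16] head=3 tail=2 count=5
After op 15 (write(14)): arr=[17 11 14 24 8 16] head=3 tail=3 count=6
After op 16 (write(13)): arr=[17 11 14 13 8 16] head=4 tail=4 count=6

Answer: 17 11 14 13 8 16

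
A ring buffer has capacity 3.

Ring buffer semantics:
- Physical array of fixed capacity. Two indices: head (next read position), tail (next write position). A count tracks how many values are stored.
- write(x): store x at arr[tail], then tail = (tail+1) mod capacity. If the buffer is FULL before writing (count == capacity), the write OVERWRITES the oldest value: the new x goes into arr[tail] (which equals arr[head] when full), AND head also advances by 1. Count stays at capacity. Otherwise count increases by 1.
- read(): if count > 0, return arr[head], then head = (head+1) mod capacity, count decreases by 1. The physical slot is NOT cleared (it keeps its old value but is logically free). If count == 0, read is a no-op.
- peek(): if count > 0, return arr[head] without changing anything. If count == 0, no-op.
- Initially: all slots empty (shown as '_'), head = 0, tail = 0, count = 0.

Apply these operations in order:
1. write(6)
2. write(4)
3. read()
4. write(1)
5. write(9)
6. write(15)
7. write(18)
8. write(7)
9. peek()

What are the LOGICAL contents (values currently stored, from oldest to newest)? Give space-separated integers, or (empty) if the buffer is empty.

After op 1 (write(6)): arr=[6 _ _] head=0 tail=1 count=1
After op 2 (write(4)): arr=[6 4 _] head=0 tail=2 count=2
After op 3 (read()): arr=[6 4 _] head=1 tail=2 count=1
After op 4 (write(1)): arr=[6 4 1] head=1 tail=0 count=2
After op 5 (write(9)): arr=[9 4 1] head=1 tail=1 count=3
After op 6 (write(15)): arr=[9 15 1] head=2 tail=2 count=3
After op 7 (write(18)): arr=[9 15 18] head=0 tail=0 count=3
After op 8 (write(7)): arr=[7 15 18] head=1 tail=1 count=3
After op 9 (peek()): arr=[7 15 18] head=1 tail=1 count=3

Answer: 15 18 7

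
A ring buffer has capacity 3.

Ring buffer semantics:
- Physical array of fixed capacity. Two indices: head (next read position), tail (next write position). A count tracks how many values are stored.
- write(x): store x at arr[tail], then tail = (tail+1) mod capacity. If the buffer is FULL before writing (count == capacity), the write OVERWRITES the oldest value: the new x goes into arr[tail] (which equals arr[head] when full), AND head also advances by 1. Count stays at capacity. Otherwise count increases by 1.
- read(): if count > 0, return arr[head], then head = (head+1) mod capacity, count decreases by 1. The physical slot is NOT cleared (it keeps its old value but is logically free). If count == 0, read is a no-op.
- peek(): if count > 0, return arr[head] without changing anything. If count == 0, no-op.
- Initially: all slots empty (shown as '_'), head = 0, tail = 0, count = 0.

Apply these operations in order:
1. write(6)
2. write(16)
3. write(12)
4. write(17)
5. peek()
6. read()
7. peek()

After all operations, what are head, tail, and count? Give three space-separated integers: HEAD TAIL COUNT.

Answer: 2 1 2

Derivation:
After op 1 (write(6)): arr=[6 _ _] head=0 tail=1 count=1
After op 2 (write(16)): arr=[6 16 _] head=0 tail=2 count=2
After op 3 (write(12)): arr=[6 16 12] head=0 tail=0 count=3
After op 4 (write(17)): arr=[17 16 12] head=1 tail=1 count=3
After op 5 (peek()): arr=[17 16 12] head=1 tail=1 count=3
After op 6 (read()): arr=[17 16 12] head=2 tail=1 count=2
After op 7 (peek()): arr=[17 16 12] head=2 tail=1 count=2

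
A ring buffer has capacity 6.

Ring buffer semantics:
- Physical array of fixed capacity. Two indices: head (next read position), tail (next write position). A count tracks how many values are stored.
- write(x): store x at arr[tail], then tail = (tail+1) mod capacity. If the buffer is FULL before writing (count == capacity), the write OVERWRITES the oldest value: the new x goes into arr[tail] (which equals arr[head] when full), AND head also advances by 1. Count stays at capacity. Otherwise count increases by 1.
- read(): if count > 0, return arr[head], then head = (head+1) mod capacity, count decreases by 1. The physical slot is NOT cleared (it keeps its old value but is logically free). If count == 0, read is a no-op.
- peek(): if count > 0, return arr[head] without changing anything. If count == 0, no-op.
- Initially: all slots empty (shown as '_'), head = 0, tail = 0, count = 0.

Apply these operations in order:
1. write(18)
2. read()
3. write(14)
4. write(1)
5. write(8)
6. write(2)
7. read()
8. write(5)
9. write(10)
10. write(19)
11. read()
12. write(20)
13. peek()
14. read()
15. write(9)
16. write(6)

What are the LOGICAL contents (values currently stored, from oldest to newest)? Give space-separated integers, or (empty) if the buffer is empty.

After op 1 (write(18)): arr=[18 _ _ _ _ _] head=0 tail=1 count=1
After op 2 (read()): arr=[18 _ _ _ _ _] head=1 tail=1 count=0
After op 3 (write(14)): arr=[18 14 _ _ _ _] head=1 tail=2 count=1
After op 4 (write(1)): arr=[18 14 1 _ _ _] head=1 tail=3 count=2
After op 5 (write(8)): arr=[18 14 1 8 _ _] head=1 tail=4 count=3
After op 6 (write(2)): arr=[18 14 1 8 2 _] head=1 tail=5 count=4
After op 7 (read()): arr=[18 14 1 8 2 _] head=2 tail=5 count=3
After op 8 (write(5)): arr=[18 14 1 8 2 5] head=2 tail=0 count=4
After op 9 (write(10)): arr=[10 14 1 8 2 5] head=2 tail=1 count=5
After op 10 (write(19)): arr=[10 19 1 8 2 5] head=2 tail=2 count=6
After op 11 (read()): arr=[10 19 1 8 2 5] head=3 tail=2 count=5
After op 12 (write(20)): arr=[10 19 20 8 2 5] head=3 tail=3 count=6
After op 13 (peek()): arr=[10 19 20 8 2 5] head=3 tail=3 count=6
After op 14 (read()): arr=[10 19 20 8 2 5] head=4 tail=3 count=5
After op 15 (write(9)): arr=[10 19 20 9 2 5] head=4 tail=4 count=6
After op 16 (write(6)): arr=[10 19 20 9 6 5] head=5 tail=5 count=6

Answer: 5 10 19 20 9 6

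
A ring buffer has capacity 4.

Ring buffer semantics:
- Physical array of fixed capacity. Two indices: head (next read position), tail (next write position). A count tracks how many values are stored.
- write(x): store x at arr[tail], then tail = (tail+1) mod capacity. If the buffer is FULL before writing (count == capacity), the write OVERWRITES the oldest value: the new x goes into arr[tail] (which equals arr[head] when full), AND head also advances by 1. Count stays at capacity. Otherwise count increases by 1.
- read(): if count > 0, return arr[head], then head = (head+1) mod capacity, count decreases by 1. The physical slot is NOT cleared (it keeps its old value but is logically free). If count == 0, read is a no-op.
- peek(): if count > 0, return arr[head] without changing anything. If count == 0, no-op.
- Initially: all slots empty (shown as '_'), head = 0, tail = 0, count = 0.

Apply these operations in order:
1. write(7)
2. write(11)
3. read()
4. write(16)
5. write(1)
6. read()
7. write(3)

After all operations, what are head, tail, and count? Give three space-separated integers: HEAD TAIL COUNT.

After op 1 (write(7)): arr=[7 _ _ _] head=0 tail=1 count=1
After op 2 (write(11)): arr=[7 11 _ _] head=0 tail=2 count=2
After op 3 (read()): arr=[7 11 _ _] head=1 tail=2 count=1
After op 4 (write(16)): arr=[7 11 16 _] head=1 tail=3 count=2
After op 5 (write(1)): arr=[7 11 16 1] head=1 tail=0 count=3
After op 6 (read()): arr=[7 11 16 1] head=2 tail=0 count=2
After op 7 (write(3)): arr=[3 11 16 1] head=2 tail=1 count=3

Answer: 2 1 3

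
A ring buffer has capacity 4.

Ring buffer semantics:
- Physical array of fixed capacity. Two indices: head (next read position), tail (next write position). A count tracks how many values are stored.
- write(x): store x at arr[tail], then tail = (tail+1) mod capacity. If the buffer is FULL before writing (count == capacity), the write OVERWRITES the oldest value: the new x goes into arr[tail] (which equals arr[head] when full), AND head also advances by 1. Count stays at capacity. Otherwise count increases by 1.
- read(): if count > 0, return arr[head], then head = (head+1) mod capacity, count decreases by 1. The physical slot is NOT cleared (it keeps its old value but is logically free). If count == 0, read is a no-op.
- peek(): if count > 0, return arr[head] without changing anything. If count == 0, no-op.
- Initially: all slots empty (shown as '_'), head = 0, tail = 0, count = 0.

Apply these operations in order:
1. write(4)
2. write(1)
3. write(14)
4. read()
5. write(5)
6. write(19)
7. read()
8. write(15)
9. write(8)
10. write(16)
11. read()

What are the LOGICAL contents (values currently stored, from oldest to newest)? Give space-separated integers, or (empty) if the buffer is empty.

Answer: 15 8 16

Derivation:
After op 1 (write(4)): arr=[4 _ _ _] head=0 tail=1 count=1
After op 2 (write(1)): arr=[4 1 _ _] head=0 tail=2 count=2
After op 3 (write(14)): arr=[4 1 14 _] head=0 tail=3 count=3
After op 4 (read()): arr=[4 1 14 _] head=1 tail=3 count=2
After op 5 (write(5)): arr=[4 1 14 5] head=1 tail=0 count=3
After op 6 (write(19)): arr=[19 1 14 5] head=1 tail=1 count=4
After op 7 (read()): arr=[19 1 14 5] head=2 tail=1 count=3
After op 8 (write(15)): arr=[19 15 14 5] head=2 tail=2 count=4
After op 9 (write(8)): arr=[19 15 8 5] head=3 tail=3 count=4
After op 10 (write(16)): arr=[19 15 8 16] head=0 tail=0 count=4
After op 11 (read()): arr=[19 15 8 16] head=1 tail=0 count=3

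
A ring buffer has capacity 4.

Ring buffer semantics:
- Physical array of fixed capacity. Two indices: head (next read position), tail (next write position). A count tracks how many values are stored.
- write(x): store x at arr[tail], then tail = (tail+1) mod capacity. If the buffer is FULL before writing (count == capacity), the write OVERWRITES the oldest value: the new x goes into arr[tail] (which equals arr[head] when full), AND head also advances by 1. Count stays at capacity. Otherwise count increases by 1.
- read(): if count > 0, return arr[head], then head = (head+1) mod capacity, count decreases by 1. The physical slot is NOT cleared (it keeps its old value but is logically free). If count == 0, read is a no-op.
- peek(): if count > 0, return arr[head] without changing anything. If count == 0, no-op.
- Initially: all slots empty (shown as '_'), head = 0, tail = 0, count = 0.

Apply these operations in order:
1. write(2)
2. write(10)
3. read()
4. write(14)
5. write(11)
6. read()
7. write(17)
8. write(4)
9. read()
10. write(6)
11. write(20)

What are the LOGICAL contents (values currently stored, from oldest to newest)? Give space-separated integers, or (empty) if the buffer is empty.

Answer: 17 4 6 20

Derivation:
After op 1 (write(2)): arr=[2 _ _ _] head=0 tail=1 count=1
After op 2 (write(10)): arr=[2 10 _ _] head=0 tail=2 count=2
After op 3 (read()): arr=[2 10 _ _] head=1 tail=2 count=1
After op 4 (write(14)): arr=[2 10 14 _] head=1 tail=3 count=2
After op 5 (write(11)): arr=[2 10 14 11] head=1 tail=0 count=3
After op 6 (read()): arr=[2 10 14 11] head=2 tail=0 count=2
After op 7 (write(17)): arr=[17 10 14 11] head=2 tail=1 count=3
After op 8 (write(4)): arr=[17 4 14 11] head=2 tail=2 count=4
After op 9 (read()): arr=[17 4 14 11] head=3 tail=2 count=3
After op 10 (write(6)): arr=[17 4 6 11] head=3 tail=3 count=4
After op 11 (write(20)): arr=[17 4 6 20] head=0 tail=0 count=4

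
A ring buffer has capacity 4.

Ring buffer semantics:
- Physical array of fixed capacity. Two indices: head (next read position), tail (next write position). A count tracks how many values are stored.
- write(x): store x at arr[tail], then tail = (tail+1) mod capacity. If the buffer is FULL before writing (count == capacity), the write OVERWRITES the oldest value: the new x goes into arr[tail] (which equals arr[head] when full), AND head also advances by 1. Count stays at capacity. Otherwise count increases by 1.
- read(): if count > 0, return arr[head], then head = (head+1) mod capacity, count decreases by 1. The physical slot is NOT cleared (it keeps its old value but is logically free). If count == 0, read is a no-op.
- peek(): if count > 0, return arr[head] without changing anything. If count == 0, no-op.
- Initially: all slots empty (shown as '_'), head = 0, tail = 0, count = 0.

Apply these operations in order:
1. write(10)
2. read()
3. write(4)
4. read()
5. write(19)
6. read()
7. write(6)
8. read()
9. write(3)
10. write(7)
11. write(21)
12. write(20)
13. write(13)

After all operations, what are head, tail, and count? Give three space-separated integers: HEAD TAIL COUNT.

After op 1 (write(10)): arr=[10 _ _ _] head=0 tail=1 count=1
After op 2 (read()): arr=[10 _ _ _] head=1 tail=1 count=0
After op 3 (write(4)): arr=[10 4 _ _] head=1 tail=2 count=1
After op 4 (read()): arr=[10 4 _ _] head=2 tail=2 count=0
After op 5 (write(19)): arr=[10 4 19 _] head=2 tail=3 count=1
After op 6 (read()): arr=[10 4 19 _] head=3 tail=3 count=0
After op 7 (write(6)): arr=[10 4 19 6] head=3 tail=0 count=1
After op 8 (read()): arr=[10 4 19 6] head=0 tail=0 count=0
After op 9 (write(3)): arr=[3 4 19 6] head=0 tail=1 count=1
After op 10 (write(7)): arr=[3 7 19 6] head=0 tail=2 count=2
After op 11 (write(21)): arr=[3 7 21 6] head=0 tail=3 count=3
After op 12 (write(20)): arr=[3 7 21 20] head=0 tail=0 count=4
After op 13 (write(13)): arr=[13 7 21 20] head=1 tail=1 count=4

Answer: 1 1 4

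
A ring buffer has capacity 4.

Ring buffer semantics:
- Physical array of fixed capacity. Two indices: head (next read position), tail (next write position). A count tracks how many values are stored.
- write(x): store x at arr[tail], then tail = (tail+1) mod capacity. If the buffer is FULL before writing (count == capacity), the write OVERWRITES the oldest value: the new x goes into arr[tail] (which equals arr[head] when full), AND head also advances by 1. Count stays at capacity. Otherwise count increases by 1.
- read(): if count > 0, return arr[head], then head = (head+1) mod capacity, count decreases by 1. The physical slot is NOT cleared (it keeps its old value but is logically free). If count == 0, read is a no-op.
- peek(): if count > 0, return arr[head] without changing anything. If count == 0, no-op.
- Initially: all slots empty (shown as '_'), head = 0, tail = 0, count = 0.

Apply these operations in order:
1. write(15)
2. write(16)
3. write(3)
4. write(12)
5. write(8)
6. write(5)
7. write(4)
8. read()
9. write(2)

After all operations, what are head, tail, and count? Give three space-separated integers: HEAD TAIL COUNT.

Answer: 0 0 4

Derivation:
After op 1 (write(15)): arr=[15 _ _ _] head=0 tail=1 count=1
After op 2 (write(16)): arr=[15 16 _ _] head=0 tail=2 count=2
After op 3 (write(3)): arr=[15 16 3 _] head=0 tail=3 count=3
After op 4 (write(12)): arr=[15 16 3 12] head=0 tail=0 count=4
After op 5 (write(8)): arr=[8 16 3 12] head=1 tail=1 count=4
After op 6 (write(5)): arr=[8 5 3 12] head=2 tail=2 count=4
After op 7 (write(4)): arr=[8 5 4 12] head=3 tail=3 count=4
After op 8 (read()): arr=[8 5 4 12] head=0 tail=3 count=3
After op 9 (write(2)): arr=[8 5 4 2] head=0 tail=0 count=4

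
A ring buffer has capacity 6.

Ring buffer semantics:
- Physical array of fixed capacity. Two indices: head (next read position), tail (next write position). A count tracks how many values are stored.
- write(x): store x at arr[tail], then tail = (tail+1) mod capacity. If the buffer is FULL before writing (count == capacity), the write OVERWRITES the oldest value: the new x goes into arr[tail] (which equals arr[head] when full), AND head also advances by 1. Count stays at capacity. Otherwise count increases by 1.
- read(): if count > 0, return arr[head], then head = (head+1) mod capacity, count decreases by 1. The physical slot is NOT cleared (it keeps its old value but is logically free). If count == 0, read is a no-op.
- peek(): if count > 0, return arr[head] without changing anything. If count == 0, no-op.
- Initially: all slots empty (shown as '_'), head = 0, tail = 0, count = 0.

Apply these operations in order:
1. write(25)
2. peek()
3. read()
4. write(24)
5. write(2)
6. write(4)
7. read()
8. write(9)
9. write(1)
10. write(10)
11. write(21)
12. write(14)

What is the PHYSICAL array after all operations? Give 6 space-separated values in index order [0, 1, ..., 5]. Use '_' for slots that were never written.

Answer: 10 21 14 4 9 1

Derivation:
After op 1 (write(25)): arr=[25 _ _ _ _ _] head=0 tail=1 count=1
After op 2 (peek()): arr=[25 _ _ _ _ _] head=0 tail=1 count=1
After op 3 (read()): arr=[25 _ _ _ _ _] head=1 tail=1 count=0
After op 4 (write(24)): arr=[25 24 _ _ _ _] head=1 tail=2 count=1
After op 5 (write(2)): arr=[25 24 2 _ _ _] head=1 tail=3 count=2
After op 6 (write(4)): arr=[25 24 2 4 _ _] head=1 tail=4 count=3
After op 7 (read()): arr=[25 24 2 4 _ _] head=2 tail=4 count=2
After op 8 (write(9)): arr=[25 24 2 4 9 _] head=2 tail=5 count=3
After op 9 (write(1)): arr=[25 24 2 4 9 1] head=2 tail=0 count=4
After op 10 (write(10)): arr=[10 24 2 4 9 1] head=2 tail=1 count=5
After op 11 (write(21)): arr=[10 21 2 4 9 1] head=2 tail=2 count=6
After op 12 (write(14)): arr=[10 21 14 4 9 1] head=3 tail=3 count=6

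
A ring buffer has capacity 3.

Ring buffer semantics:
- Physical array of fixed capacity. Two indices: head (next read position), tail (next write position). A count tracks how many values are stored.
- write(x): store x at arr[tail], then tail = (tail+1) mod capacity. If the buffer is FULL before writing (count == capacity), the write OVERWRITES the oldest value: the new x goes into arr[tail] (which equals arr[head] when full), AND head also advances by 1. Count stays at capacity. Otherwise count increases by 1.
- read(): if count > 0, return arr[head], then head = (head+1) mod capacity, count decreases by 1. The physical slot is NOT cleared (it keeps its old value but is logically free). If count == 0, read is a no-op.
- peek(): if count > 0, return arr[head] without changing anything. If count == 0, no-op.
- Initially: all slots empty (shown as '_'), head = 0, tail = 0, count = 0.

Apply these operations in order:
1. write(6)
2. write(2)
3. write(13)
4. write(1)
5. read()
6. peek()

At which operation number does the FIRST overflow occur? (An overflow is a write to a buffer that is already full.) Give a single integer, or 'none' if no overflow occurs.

After op 1 (write(6)): arr=[6 _ _] head=0 tail=1 count=1
After op 2 (write(2)): arr=[6 2 _] head=0 tail=2 count=2
After op 3 (write(13)): arr=[6 2 13] head=0 tail=0 count=3
After op 4 (write(1)): arr=[1 2 13] head=1 tail=1 count=3
After op 5 (read()): arr=[1 2 13] head=2 tail=1 count=2
After op 6 (peek()): arr=[1 2 13] head=2 tail=1 count=2

Answer: 4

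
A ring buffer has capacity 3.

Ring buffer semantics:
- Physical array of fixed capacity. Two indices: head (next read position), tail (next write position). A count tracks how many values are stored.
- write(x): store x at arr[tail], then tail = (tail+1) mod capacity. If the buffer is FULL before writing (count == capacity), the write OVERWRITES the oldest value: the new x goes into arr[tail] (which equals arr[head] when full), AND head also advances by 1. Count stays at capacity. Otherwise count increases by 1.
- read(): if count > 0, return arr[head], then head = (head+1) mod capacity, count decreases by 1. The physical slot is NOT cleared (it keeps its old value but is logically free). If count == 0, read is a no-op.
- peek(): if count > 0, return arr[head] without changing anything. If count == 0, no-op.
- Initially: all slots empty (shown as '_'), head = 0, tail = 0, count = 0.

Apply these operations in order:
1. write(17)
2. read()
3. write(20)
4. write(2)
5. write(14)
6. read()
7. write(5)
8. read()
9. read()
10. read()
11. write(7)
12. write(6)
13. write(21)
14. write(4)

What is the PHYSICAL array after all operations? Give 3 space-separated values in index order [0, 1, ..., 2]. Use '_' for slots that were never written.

Answer: 6 21 4

Derivation:
After op 1 (write(17)): arr=[17 _ _] head=0 tail=1 count=1
After op 2 (read()): arr=[17 _ _] head=1 tail=1 count=0
After op 3 (write(20)): arr=[17 20 _] head=1 tail=2 count=1
After op 4 (write(2)): arr=[17 20 2] head=1 tail=0 count=2
After op 5 (write(14)): arr=[14 20 2] head=1 tail=1 count=3
After op 6 (read()): arr=[14 20 2] head=2 tail=1 count=2
After op 7 (write(5)): arr=[14 5 2] head=2 tail=2 count=3
After op 8 (read()): arr=[14 5 2] head=0 tail=2 count=2
After op 9 (read()): arr=[14 5 2] head=1 tail=2 count=1
After op 10 (read()): arr=[14 5 2] head=2 tail=2 count=0
After op 11 (write(7)): arr=[14 5 7] head=2 tail=0 count=1
After op 12 (write(6)): arr=[6 5 7] head=2 tail=1 count=2
After op 13 (write(21)): arr=[6 21 7] head=2 tail=2 count=3
After op 14 (write(4)): arr=[6 21 4] head=0 tail=0 count=3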